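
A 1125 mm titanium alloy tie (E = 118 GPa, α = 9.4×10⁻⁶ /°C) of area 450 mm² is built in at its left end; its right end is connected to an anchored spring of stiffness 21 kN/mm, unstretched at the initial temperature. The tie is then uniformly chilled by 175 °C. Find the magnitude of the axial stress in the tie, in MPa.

The unrestrained thermal change is αΔT L = 9.4×10⁻⁶ × 175 × 1125 = 1.851 mm.
Let P be the tensile force in the spring. The tie extends elastically by PL/(AE) and the spring stretches by P/k; together these equal δ_free.
P [ L/(AE) + 1/k ] = δ_free → P [ 1125/(450×118×10³) + 1/(21×10³) ] = 1.851.
P = 1.851 / 6.881×10⁻⁵ = 26900 N.
σ = P/A = 26900/450 = 59.77 MPa.

σ ≈ 59.8 MPa (tensile)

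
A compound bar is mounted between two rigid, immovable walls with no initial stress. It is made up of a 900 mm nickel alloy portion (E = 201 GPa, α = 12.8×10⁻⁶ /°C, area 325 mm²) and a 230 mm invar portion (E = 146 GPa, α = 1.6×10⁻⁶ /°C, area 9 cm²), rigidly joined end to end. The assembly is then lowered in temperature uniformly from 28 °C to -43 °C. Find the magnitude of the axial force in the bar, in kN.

P ≈ 54.4 kN (tensile)

Free thermal contraction of the whole bar: Σ αᵢΔT Lᵢ = 12.8×10⁻⁶×71×900 + 1.6×10⁻⁶×71×230 = 0.844 mm.
Since the ends are fixed, an axial force P builds up, equal in every segment, with P · Σ Lᵢ/(AᵢEᵢ) = δ_free.
The series flexibility is Σ Lᵢ/(AᵢEᵢ) = 900/(325×201×10³) + 230/(900×146×10³) = 1.553×10⁻⁵ mm/N.
So P = 0.844 / 1.553×10⁻⁵ = 54.36 kN, tensile.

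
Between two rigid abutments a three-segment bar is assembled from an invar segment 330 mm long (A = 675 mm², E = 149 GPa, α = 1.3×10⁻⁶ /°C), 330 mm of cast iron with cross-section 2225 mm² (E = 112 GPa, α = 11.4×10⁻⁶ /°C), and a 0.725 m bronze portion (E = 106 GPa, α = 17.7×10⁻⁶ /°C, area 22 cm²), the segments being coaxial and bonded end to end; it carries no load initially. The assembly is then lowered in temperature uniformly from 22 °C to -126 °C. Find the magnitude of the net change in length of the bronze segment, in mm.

|ΔL| ≈ 0.884 mm

With the walls removed the bar would change length by δ_free = Σ αᵢΔT Lᵢ = 1.3×10⁻⁶×148×330 + 11.4×10⁻⁶×148×330 + 17.7×10⁻⁶×148×725 = 2.519 mm.
The rigid supports impose zero overall length change; the single axial force P common to all segments must satisfy P Σ Lᵢ/(AᵢEᵢ) = δ_free.
The series flexibility is Σ Lᵢ/(AᵢEᵢ) = 330/(675×149×10³) + 330/(2225×112×10³) + 725/(2200×106×10³) = 7.714×10⁻⁶ mm/N.
P = 2.519 / 7.714×10⁻⁶ = 326600 N = 326.6 kN, tensile.
For the bronze segment, free thermal change = 17.7×10⁻⁶×148×725 = 1.899 mm and elastic change from P = 326600×725/(2200×106×10³) = 1.015 mm; these oppose, so the net change is 0.884 mm (segment shortens).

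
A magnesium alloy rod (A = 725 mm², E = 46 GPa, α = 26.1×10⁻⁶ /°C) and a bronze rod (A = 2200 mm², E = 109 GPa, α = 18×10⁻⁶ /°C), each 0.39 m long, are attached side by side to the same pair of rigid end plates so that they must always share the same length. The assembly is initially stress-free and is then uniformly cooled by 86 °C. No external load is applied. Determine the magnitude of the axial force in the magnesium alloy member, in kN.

P ≈ 20.4 kN (tensile in the magnesium alloy)

The magnesium alloy has the larger α, so on cooling it would change length more than the bronze if both were free. The rigid plates force a common final length, so the magnesium alloy is put into tension and the bronze into compression, with equal and opposite forces P (no external load).
Equating the net (thermal + elastic) strains gives |α₁ − α₂|·ΔT = P·[1/(A₁E₁) + 1/(A₂E₂)].
|α₁ − α₂|·ΔT = 8.1×10⁻⁶ × 86 = 0.0006966.
1/(A₁E₁) + 1/(A₂E₂) = 1/(725×46×10³) + 1/(2200×109×10³) = 3.416×10⁻⁸ N⁻¹.
So P = 0.0006966 / 3.416×10⁻⁸ = 20.4 kN.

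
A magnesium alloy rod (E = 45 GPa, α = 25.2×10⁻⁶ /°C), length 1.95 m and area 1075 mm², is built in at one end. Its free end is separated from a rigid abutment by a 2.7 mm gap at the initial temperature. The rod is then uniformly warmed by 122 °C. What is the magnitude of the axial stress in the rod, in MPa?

σ ≈ 76 MPa (compressive)

Free thermal elongation = αΔT L = 25.2×10⁻⁶ × 122 × 1950 = 5.995 mm.
This exceeds the 2.7 mm gap, so the wall pushes back. The portion of expansion that must be recovered elastically is δ_free − gap = 5.995 − 2.7 = 3.295 mm.
That suppressed elongation corresponds to σ = E·Δ/L = 45×10³ × 3.295/1950 = 76.04 MPa.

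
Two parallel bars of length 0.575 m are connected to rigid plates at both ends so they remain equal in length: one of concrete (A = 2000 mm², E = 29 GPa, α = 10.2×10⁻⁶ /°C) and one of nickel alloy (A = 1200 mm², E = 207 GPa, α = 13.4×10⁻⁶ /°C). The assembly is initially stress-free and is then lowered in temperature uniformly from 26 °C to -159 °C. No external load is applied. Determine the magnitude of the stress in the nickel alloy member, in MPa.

σ ≈ 23.2 MPa (tensile)

Equilibrium of a rigid end plate with no external load gives equal and opposite internal forces ±P in the two members. Since α_{nickel alloy} > α_{concrete}, cooling drives the nickel alloy into tension and the concrete into compression.
Compatibility of the two members (thermal + elastic change equal): (α₁ − α₂)ΔT = P·[1/(A₁E₁) + 1/(A₂E₂)].
|α₁ − α₂|·ΔT = 3.2×10⁻⁶ × 185 = 0.000592.
1/(A₁E₁) + 1/(A₂E₂) = 1/(2000×29×10³) + 1/(1200×207×10³) = 2.127×10⁻⁸ N⁻¹.
So P = 0.000592 / 2.127×10⁻⁸ = 27.84 kN.
σ_{nickel alloy} = P/A₂ = 27840/1200 = 23.2 MPa, tensile.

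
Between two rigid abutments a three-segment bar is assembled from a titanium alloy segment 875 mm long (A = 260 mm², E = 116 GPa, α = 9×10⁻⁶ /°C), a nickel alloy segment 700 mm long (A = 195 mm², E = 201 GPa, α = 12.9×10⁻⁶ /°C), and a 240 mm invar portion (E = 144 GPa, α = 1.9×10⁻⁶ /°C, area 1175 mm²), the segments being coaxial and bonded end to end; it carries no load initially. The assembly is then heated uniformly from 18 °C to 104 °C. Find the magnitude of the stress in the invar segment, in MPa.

σ ≈ 26.3 MPa (compressive)

Free thermal expansion of the whole bar: Σ αᵢΔT Lᵢ = 9×10⁻⁶×86×875 + 12.9×10⁻⁶×86×700 + 1.9×10⁻⁶×86×240 = 1.493 mm.
The rigid supports impose zero overall length change; the single axial force P common to all segments must satisfy P Σ Lᵢ/(AᵢEᵢ) = δ_free.
The series flexibility is Σ Lᵢ/(AᵢEᵢ) = 875/(260×116×10³) + 700/(195×201×10³) + 240/(1175×144×10³) = 4.829×10⁻⁵ mm/N.
So P = 1.493 / 4.829×10⁻⁵ = 30.92 kN, compressive.
σ_{invar} = P / A = 30920 / 1175 = 26.31 MPa.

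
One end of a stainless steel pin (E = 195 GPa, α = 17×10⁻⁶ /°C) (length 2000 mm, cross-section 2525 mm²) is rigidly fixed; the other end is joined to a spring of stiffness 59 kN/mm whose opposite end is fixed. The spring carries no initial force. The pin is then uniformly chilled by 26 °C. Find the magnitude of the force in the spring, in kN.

P ≈ 42.1 kN

The unrestrained thermal change is αΔT L = 17×10⁻⁶ × 26 × 2000 = 0.884 mm.
With a force P in the spring, the elastic change of the pin is PL/(AE) and that of the spring is P/k; compatibility requires their sum to equal δ_free.
So P = δ_free / [L/(AE) + 1/k] = 0.884 / [ 2000/(2525×195×10³) + 1/(59×10³) ].
P = 0.884 / 2.101×10⁻⁵ = 42070 N.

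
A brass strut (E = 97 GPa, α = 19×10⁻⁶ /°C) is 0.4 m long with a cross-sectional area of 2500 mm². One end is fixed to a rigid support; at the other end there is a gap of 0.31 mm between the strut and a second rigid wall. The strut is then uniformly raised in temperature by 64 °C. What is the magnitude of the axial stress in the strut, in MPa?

Unrestrained expansion: δ_free = αΔT L = 19×10⁻⁶ × 64 × 400 = 0.4864 mm.
After closing the 0.31 mm clearance, 0.4864 − 0.31 = 0.1764 mm of expansion remains to be suppressed by the wall.
So σ = E(δ_free − g)/L = 97×10³ × 0.1764/400 = 42.78 MPa.

σ ≈ 42.8 MPa (compressive)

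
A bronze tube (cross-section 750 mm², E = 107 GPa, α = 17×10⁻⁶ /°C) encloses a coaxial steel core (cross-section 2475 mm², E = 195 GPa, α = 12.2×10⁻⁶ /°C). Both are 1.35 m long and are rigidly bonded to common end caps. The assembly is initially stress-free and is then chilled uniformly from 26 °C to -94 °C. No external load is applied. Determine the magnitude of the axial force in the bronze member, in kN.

P ≈ 39.6 kN (tensile in the bronze)

Equilibrium of a rigid end plate with no external load gives equal and opposite internal forces ±P in the two members. Since α_{bronze} > α_{steel}, cooling drives the bronze into tension and the steel into compression.
Setting the final lengths equal and cancelling L: (α₁ − α₂)ΔT = P/(A₁E₁) + P/(A₂E₂).
|α₁ − α₂|·ΔT = 4.8×10⁻⁶ × 120 = 0.000576.
1/(A₁E₁) + 1/(A₂E₂) = 1/(750×107×10³) + 1/(2475×195×10³) = 1.453×10⁻⁸ N⁻¹.
P = 0.000576 / 1.453×10⁻⁸ = 39630 N = 39.63 kN.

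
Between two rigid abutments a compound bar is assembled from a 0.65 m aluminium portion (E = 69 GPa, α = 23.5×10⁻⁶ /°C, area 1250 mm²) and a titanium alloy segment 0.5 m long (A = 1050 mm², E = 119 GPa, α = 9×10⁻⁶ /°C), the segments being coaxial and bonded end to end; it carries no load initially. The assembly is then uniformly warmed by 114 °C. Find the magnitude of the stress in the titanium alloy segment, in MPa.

If the supports were absent, the total length change would be Σ αᵢΔT Lᵢ = 23.5×10⁻⁶×114×650 + 9×10⁻⁶×114×500 = 2.254 mm.
Since the ends are fixed, an axial force P builds up, equal in every segment, with P · Σ Lᵢ/(AᵢEᵢ) = δ_free.
The series flexibility is Σ Lᵢ/(AᵢEᵢ) = 650/(1250×69×10³) + 500/(1050×119×10³) = 1.154×10⁻⁵ mm/N.
Hence P = δ_free / Σ(L/AE) = 2.254/1.154×10⁻⁵ = 195.4 kN (compressive).
σ_{titanium alloy} = P / A = 195400 / 1050 = 186.1 MPa.

σ ≈ 186 MPa (compressive)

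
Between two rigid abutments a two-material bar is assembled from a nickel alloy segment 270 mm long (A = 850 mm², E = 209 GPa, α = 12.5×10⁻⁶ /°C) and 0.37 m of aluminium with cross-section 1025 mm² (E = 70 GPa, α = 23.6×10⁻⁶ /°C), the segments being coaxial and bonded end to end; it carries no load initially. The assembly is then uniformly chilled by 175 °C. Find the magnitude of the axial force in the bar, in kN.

Free thermal contraction of the whole bar: Σ αᵢΔT Lᵢ = 12.5×10⁻⁶×175×270 + 23.6×10⁻⁶×175×370 = 2.119 mm.
The rigid supports impose zero overall length change; the single axial force P common to all segments must satisfy P Σ Lᵢ/(AᵢEᵢ) = δ_free.
Σ Lᵢ/(AᵢEᵢ) = 270/(850×209×10³) + 370/(1025×70×10³) = 6.677×10⁻⁶ mm/N.
So P = 2.119 / 6.677×10⁻⁶ = 317.3 kN, tensile.

P ≈ 317 kN (tensile)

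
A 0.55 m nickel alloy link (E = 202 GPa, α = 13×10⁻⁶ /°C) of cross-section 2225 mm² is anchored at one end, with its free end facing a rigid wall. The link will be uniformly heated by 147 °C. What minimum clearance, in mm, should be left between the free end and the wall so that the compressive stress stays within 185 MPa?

g ≈ 0.547 mm

With no wall the link would lengthen by αΔT L = 13×10⁻⁶ × 147 × 550 = 1.051 mm.
At the allowable stress the elastic shortening the wall may impose is σL/E = 185 × 550 / (202×10³) = 0.5037 mm.
So the gap has to take up the difference, g_min = δ_free − σL/E = 1.051 − 0.5037 = 0.5473 mm.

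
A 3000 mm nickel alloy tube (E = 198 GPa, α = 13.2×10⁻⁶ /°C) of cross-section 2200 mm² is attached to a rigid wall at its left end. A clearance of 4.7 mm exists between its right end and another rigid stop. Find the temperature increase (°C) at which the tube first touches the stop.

ΔT ≈ 119 °C

The gap closes when αΔT L = 4.7 mm, since the tube is still unstressed at that instant.
ΔT = 4.7 / (13.2×10⁻⁶ × 3000) = 118.7 °C.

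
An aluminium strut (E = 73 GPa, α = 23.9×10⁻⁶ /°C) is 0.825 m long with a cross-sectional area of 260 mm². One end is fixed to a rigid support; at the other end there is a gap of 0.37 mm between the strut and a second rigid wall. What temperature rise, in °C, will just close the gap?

ΔT ≈ 18.8 °C

Contact occurs when the free expansion equals the gap: αΔT L = 0.37 mm.
ΔT = 0.37 / (23.9×10⁻⁶ × 825) = 18.77 °C.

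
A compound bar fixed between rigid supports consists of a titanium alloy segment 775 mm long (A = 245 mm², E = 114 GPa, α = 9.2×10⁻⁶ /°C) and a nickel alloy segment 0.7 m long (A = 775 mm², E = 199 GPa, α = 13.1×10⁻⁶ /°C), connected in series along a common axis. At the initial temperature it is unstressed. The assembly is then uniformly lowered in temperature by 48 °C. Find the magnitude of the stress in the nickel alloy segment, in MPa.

Free thermal contraction of the whole bar: Σ αᵢΔT Lᵢ = 9.2×10⁻⁶×48×775 + 13.1×10⁻⁶×48×700 = 0.7824 mm.
The walls prevent any net length change, so an axial force P (same in every segment) develops. Compatibility: P · Σ Lᵢ/(AᵢEᵢ) = δ_free.
The series flexibility is Σ Lᵢ/(AᵢEᵢ) = 775/(245×114×10³) + 700/(775×199×10³) = 3.229×10⁻⁵ mm/N.
So P = 0.7824 / 3.229×10⁻⁵ = 24.23 kN, tensile.
σ_{nickel alloy} = P / A = 24230 / 775 = 31.27 MPa.

σ ≈ 31.3 MPa (tensile)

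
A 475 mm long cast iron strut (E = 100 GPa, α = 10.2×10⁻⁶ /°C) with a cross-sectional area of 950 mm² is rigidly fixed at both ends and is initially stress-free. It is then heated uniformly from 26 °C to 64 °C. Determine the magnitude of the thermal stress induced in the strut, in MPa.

σ ≈ 38.8 MPa (compressive)

The supports are rigid, so the total axial strain is zero. The restrained thermal strain is ε = αΔT = 10.2×10⁻⁶ × 38 = 387.6×10⁻⁶.
σ = EαΔT = 100×10³ × 10.2×10⁻⁶ × 38 = 38.76 MPa (compressive; the strut is trying to expand).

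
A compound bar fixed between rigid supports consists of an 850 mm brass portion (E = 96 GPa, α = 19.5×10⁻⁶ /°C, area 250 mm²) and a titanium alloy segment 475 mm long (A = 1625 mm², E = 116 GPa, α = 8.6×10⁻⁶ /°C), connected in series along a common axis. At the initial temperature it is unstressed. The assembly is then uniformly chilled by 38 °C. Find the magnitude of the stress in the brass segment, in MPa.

σ ≈ 82.8 MPa (tensile)

If the supports were absent, the total length change would be Σ αᵢΔT Lᵢ = 19.5×10⁻⁶×38×850 + 8.6×10⁻⁶×38×475 = 0.7851 mm.
The walls prevent any net length change, so an axial force P (same in every segment) develops. Compatibility: P · Σ Lᵢ/(AᵢEᵢ) = δ_free.
Σ Lᵢ/(AᵢEᵢ) = 850/(250×96×10³) + 475/(1625×116×10³) = 3.794×10⁻⁵ mm/N.
Hence P = δ_free / Σ(L/AE) = 0.7851/3.794×10⁻⁵ = 20.69 kN (tensile).
σ_{brass} = P / A = 20690 / 250 = 82.78 MPa.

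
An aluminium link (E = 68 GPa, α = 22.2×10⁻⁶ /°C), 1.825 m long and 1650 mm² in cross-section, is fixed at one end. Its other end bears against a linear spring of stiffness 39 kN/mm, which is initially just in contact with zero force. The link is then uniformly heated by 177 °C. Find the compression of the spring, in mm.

Free thermal expansion: δ_free = αΔT L = 22.2×10⁻⁶ × 177 × 1825 = 7.171 mm.
Let P be the compressive force at the spring. The link shortens elastically by PL/(AE) and the spring compresses by P/k; together these equal δ_free.
So P = δ_free / [L/(AE) + 1/k] = 7.171 / [ 1825/(1650×68×10³) + 1/(39×10³) ].
P = 7.171 / 4.191×10⁻⁵ = 171100 N.
Spring compression = P/k = 171100/(39×10³) = 4.388 mm.

δ ≈ 4.39 mm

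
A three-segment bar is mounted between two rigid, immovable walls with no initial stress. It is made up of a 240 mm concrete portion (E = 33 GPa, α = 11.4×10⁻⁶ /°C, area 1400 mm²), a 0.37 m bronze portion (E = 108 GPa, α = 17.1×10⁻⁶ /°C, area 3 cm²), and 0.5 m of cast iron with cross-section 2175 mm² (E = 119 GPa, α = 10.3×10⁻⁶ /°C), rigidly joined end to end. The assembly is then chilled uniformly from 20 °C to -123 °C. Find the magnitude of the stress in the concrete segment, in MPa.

With the walls removed the bar would change length by δ_free = Σ αᵢΔT Lᵢ = 11.4×10⁻⁶×143×240 + 17.1×10⁻⁶×143×370 + 10.3×10⁻⁶×143×500 = 2.032 mm.
Since the ends are fixed, an axial force P builds up, equal in every segment, with P · Σ Lᵢ/(AᵢEᵢ) = δ_free.
Σ Lᵢ/(AᵢEᵢ) = 240/(1400×33×10³) + 370/(300×108×10³) + 500/(2175×119×10³) = 1.855×10⁻⁵ mm/N.
Hence P = δ_free / Σ(L/AE) = 2.032/1.855×10⁻⁵ = 109.6 kN (tensile).
σ_{concrete} = P / A = 109600 / 1400 = 78.28 MPa.

σ ≈ 78.3 MPa (tensile)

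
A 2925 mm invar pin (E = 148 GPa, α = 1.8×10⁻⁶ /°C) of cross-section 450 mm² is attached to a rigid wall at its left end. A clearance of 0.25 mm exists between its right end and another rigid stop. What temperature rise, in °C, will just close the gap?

ΔT ≈ 47.5 °C

Contact occurs when the free expansion equals the gap: αΔT L = 0.25 mm.
ΔT = 0.25 / (1.8×10⁻⁶ × 2925) = 47.48 °C.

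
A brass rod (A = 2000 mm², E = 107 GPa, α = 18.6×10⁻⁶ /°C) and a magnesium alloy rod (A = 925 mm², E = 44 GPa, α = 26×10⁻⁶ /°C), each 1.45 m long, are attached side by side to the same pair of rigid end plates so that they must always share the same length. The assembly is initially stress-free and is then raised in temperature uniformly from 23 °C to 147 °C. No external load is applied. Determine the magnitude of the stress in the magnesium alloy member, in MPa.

σ ≈ 33.9 MPa (compressive)

The magnesium alloy has the larger α, so on heating it would change length more than the brass if both were free. The rigid plates force a common final length, so the magnesium alloy is put into compression and the brass into tension, with equal and opposite forces P (no external load).
Compatibility of the two members (thermal + elastic change equal): (α₁ − α₂)ΔT = P·[1/(A₁E₁) + 1/(A₂E₂)].
|α₁ − α₂|·ΔT = 7.4×10⁻⁶ × 124 = 0.0009176.
1/(A₁E₁) + 1/(A₂E₂) = 1/(2000×107×10³) + 1/(925×44×10³) = 2.924×10⁻⁸ N⁻¹.
So P = 0.0009176 / 2.924×10⁻⁸ = 31.38 kN.
σ_{magnesium alloy} = P/A₂ = 31380/925 = 33.92 MPa, compressive.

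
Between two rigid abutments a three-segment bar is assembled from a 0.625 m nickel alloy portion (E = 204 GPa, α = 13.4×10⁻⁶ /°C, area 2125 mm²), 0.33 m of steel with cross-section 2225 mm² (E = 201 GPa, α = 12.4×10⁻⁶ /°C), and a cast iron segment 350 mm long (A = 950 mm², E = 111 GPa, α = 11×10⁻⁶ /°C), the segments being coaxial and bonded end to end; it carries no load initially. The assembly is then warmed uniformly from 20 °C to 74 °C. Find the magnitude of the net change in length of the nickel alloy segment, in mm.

|ΔL| ≈ 0.221 mm

Free thermal expansion of the whole bar: Σ αᵢΔT Lᵢ = 13.4×10⁻⁶×54×625 + 12.4×10⁻⁶×54×330 + 11×10⁻⁶×54×350 = 0.8811 mm.
The rigid supports impose zero overall length change; the single axial force P common to all segments must satisfy P Σ Lᵢ/(AᵢEᵢ) = δ_free.
Σ Lᵢ/(AᵢEᵢ) = 625/(2125×204×10³) + 330/(2225×201×10³) + 350/(950×111×10³) = 5.499×10⁻⁶ mm/N.
So P = 0.8811 / 5.499×10⁻⁶ = 160.2 kN, compressive.
For the nickel alloy segment, free thermal change = 13.4×10⁻⁶×54×625 = 0.4523 mm and elastic change from P = 160200×625/(2125×204×10³) = 0.231 mm; these oppose, so the net change is 0.221 mm (segment lengthens).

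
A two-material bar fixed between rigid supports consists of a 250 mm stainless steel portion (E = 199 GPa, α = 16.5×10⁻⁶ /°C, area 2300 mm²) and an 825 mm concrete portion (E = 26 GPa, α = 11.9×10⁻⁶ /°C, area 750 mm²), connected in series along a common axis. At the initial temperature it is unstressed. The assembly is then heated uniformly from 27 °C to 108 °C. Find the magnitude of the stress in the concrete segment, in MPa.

With the walls removed the bar would change length by δ_free = Σ αᵢΔT Lᵢ = 16.5×10⁻⁶×81×250 + 11.9×10⁻⁶×81×825 = 1.129 mm.
Since the ends are fixed, an axial force P builds up, equal in every segment, with P · Σ Lᵢ/(AᵢEᵢ) = δ_free.
Σ Lᵢ/(AᵢEᵢ) = 250/(2300×199×10³) + 825/(750×26×10³) = 4.285×10⁻⁵ mm/N.
P = 1.129 / 4.285×10⁻⁵ = 26350 N = 26.35 kN, compressive.
σ_{concrete} = P / A = 26350 / 750 = 35.14 MPa.

σ ≈ 35.1 MPa (compressive)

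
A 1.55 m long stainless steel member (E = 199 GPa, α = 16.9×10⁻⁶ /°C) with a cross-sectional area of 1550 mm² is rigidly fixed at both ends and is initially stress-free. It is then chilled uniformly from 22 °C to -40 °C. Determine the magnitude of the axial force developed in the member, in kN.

Full restraint means ε = 0, so the stress is σ = EαΔT = 199×10³ × 16.9×10⁻⁶ × 62 = 208.5 MPa.
Then P = σA = 208.5 × 1550 mm² = 323.2 kN, tensile.

P ≈ 323 kN (tensile)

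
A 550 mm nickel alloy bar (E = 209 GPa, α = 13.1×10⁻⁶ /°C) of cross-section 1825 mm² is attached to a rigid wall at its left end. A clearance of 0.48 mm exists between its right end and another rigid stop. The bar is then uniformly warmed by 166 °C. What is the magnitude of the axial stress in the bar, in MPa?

σ ≈ 272 MPa (compressive)

Free thermal elongation = αΔT L = 13.1×10⁻⁶ × 166 × 550 = 1.196 mm.
The gap closes (δ_free > 0.48 mm) and the wall then resists a further 1.196 − 0.48 = 0.716 mm of expansion.
Compatibility: PL/(AE) = 0.716 mm, so σ = P/A = E × (0.716/550) = 272.1 MPa.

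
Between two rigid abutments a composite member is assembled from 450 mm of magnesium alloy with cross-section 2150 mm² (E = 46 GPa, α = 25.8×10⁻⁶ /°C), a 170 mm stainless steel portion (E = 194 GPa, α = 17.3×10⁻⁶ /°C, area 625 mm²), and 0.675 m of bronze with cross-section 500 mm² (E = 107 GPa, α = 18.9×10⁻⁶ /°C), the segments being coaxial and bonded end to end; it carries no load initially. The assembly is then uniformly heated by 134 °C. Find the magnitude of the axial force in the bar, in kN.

If the supports were absent, the total length change would be Σ αᵢΔT Lᵢ = 25.8×10⁻⁶×134×450 + 17.3×10⁻⁶×134×170 + 18.9×10⁻⁶×134×675 = 3.659 mm.
The rigid supports impose zero overall length change; the single axial force P common to all segments must satisfy P Σ Lᵢ/(AᵢEᵢ) = δ_free.
The series flexibility is Σ Lᵢ/(AᵢEᵢ) = 450/(2150×46×10³) + 170/(625×194×10³) + 675/(500×107×10³) = 1.857×10⁻⁵ mm/N.
So P = 3.659 / 1.857×10⁻⁵ = 197.1 kN, compressive.

P ≈ 197 kN (compressive)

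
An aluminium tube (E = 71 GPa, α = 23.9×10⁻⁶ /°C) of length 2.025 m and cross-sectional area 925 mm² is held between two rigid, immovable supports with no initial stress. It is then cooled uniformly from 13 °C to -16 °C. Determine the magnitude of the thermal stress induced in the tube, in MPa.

σ ≈ 49.2 MPa (tensile)

The supports are rigid, so the total axial strain is zero. The restrained thermal strain is ε = αΔT = 23.9×10⁻⁶ × 29 = 693.1×10⁻⁶.
The stress required to suppress this strain is σ = Eε = 71×10³ × 693.1×10⁻⁶ = 49.21 MPa, tensile since the tube is trying to contract.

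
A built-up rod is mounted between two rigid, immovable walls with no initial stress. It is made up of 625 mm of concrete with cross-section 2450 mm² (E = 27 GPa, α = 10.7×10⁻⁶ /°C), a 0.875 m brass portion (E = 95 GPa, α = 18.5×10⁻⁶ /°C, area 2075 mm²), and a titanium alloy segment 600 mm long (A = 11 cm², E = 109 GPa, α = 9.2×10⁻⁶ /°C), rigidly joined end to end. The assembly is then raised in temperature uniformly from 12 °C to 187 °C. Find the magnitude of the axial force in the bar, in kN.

P ≈ 263 kN (compressive)

With the walls removed the bar would change length by δ_free = Σ αᵢΔT Lᵢ = 10.7×10⁻⁶×175×625 + 18.5×10⁻⁶×175×875 + 9.2×10⁻⁶×175×600 = 4.969 mm.
The rigid supports impose zero overall length change; the single axial force P common to all segments must satisfy P Σ Lᵢ/(AᵢEᵢ) = δ_free.
Σ Lᵢ/(AᵢEᵢ) = 625/(2450×27×10³) + 875/(2075×95×10³) + 600/(1100×109×10³) = 1.889×10⁻⁵ mm/N.
So P = 4.969 / 1.889×10⁻⁵ = 263 kN, compressive.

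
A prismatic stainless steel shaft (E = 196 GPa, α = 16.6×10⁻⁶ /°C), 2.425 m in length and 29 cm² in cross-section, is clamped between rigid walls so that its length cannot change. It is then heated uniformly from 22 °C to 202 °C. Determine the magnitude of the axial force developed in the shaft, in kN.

P ≈ 1700 kN (compressive)

Full restraint means ε = 0, so the stress is σ = EαΔT = 196×10³ × 16.6×10⁻⁶ × 180 = 585.6 MPa.
Axial force P = σA = 585.6 × 2900 = 1.698×10⁶ N = 1698 kN, compressive.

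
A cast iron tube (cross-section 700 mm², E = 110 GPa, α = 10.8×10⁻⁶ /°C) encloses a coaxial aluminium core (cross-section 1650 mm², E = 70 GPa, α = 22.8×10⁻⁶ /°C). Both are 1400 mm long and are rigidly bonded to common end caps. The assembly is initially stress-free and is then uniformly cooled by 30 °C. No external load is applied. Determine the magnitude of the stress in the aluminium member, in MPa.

σ ≈ 10.1 MPa (tensile)

Both members must finish at the same length. With the larger α, the aluminium tends to over-contract; the plates restrain it, putting the aluminium in tension and the cast iron in compression. With no external load the two internal forces are equal and opposite, magnitude P.
Setting the final lengths equal and cancelling L: (α₁ − α₂)ΔT = P/(A₁E₁) + P/(A₂E₂).
|α₁ − α₂|·ΔT = 12×10⁻⁶ × 30 = 0.00036.
1/(A₁E₁) + 1/(A₂E₂) = 1/(700×110×10³) + 1/(1650×70×10³) = 2.165×10⁻⁸ N⁻¹.
So P = 0.00036 / 2.165×10⁻⁸ = 16.63 kN.
σ_{aluminium} = P/A₂ = 16630/1650 = 10.08 MPa, tensile.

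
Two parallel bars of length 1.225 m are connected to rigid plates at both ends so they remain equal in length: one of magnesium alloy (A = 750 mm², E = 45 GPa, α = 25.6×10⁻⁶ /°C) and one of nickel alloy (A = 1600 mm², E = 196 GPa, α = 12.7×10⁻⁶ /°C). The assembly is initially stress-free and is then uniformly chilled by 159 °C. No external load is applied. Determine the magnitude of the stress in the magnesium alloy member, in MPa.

Equilibrium of a rigid end plate with no external load gives equal and opposite internal forces ±P in the two members. Since α_{magnesium alloy} > α_{nickel alloy}, cooling drives the magnesium alloy into tension and the nickel alloy into compression.
Setting the final lengths equal and cancelling L: (α₁ − α₂)ΔT = P/(A₁E₁) + P/(A₂E₂).
|α₁ − α₂|·ΔT = 12.9×10⁻⁶ × 159 = 0.002051.
1/(A₁E₁) + 1/(A₂E₂) = 1/(750×45×10³) + 1/(1600×196×10³) = 3.282×10⁻⁸ N⁻¹.
P = 0.002051 / 3.282×10⁻⁸ = 62500 N = 62.5 kN.
σ_{magnesium alloy} = P/A₁ = 62500/750 = 83.33 MPa, tensile.

σ ≈ 83.3 MPa (tensile)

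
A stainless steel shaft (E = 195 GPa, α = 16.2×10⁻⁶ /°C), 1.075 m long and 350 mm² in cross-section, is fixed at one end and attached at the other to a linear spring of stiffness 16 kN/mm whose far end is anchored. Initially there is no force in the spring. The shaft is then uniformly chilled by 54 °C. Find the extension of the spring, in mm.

δ ≈ 0.751 mm

The unrestrained thermal change is αΔT L = 16.2×10⁻⁶ × 54 × 1075 = 0.9404 mm.
Let P be the tensile force in the spring. The shaft extends elastically by PL/(AE) and the spring stretches by P/k; together these equal δ_free.
So P = δ_free / [L/(AE) + 1/k] = 0.9404 / [ 1075/(350×195×10³) + 1/(16×10³) ].
P = 0.9404 / 7.825×10⁻⁵ = 12020 N.
Spring extension = P/k = 12020/(16×10³) = 0.7511 mm.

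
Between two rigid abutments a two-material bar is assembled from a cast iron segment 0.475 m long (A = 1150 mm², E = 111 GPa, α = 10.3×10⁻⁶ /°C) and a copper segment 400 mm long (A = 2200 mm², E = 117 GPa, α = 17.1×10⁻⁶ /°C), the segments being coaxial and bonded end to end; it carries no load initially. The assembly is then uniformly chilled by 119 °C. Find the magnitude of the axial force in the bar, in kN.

Free thermal contraction of the whole bar: Σ αᵢΔT Lᵢ = 10.3×10⁻⁶×119×475 + 17.1×10⁻⁶×119×400 = 1.396 mm.
The walls prevent any net length change, so an axial force P (same in every segment) develops. Compatibility: P · Σ Lᵢ/(AᵢEᵢ) = δ_free.
The series flexibility is Σ Lᵢ/(AᵢEᵢ) = 475/(1150×111×10³) + 400/(2200×117×10³) = 5.275×10⁻⁶ mm/N.
P = 1.396 / 5.275×10⁻⁶ = 264700 N = 264.7 kN, tensile.

P ≈ 265 kN (tensile)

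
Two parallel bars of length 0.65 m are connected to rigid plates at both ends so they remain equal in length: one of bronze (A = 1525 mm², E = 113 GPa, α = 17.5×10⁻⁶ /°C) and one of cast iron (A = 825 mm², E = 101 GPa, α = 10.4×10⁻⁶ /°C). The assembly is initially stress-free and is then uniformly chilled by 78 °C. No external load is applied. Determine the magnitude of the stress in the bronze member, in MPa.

Both members must finish at the same length. With the larger α, the bronze tends to over-contract; the plates restrain it, putting the bronze in tension and the cast iron in compression. With no external load the two internal forces are equal and opposite, magnitude P.
Equating the net (thermal + elastic) strains gives |α₁ − α₂|·ΔT = P·[1/(A₁E₁) + 1/(A₂E₂)].
|α₁ − α₂|·ΔT = 7.1×10⁻⁶ × 78 = 0.0005538.
1/(A₁E₁) + 1/(A₂E₂) = 1/(1525×113×10³) + 1/(825×101×10³) = 1.78×10⁻⁸ N⁻¹.
P = 0.0005538 / 1.78×10⁻⁸ = 31110 N = 31.11 kN.
σ_{bronze} = P/A₁ = 31110/1525 = 20.4 MPa, tensile.

σ ≈ 20.4 MPa (tensile)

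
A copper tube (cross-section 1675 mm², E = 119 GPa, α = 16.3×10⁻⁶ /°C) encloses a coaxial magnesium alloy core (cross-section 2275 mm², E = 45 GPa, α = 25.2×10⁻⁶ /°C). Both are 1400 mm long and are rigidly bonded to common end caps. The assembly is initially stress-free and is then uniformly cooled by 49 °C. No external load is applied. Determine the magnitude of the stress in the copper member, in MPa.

Both members must finish at the same length. With the larger α, the magnesium alloy tends to over-contract; the plates restrain it, putting the magnesium alloy in tension and the copper in compression. With no external load the two internal forces are equal and opposite, magnitude P.
Equating the net (thermal + elastic) strains gives |α₁ − α₂|·ΔT = P·[1/(A₁E₁) + 1/(A₂E₂)].
|α₁ − α₂|·ΔT = 8.9×10⁻⁶ × 49 = 0.0004361.
1/(A₁E₁) + 1/(A₂E₂) = 1/(1675×119×10³) + 1/(2275×45×10³) = 1.478×10⁻⁸ N⁻¹.
P = 0.0004361 / 1.478×10⁻⁸ = 29500 N = 29.5 kN.
σ_{copper} = P/A₁ = 29500/1675 = 17.61 MPa, compressive.

σ ≈ 17.6 MPa (compressive)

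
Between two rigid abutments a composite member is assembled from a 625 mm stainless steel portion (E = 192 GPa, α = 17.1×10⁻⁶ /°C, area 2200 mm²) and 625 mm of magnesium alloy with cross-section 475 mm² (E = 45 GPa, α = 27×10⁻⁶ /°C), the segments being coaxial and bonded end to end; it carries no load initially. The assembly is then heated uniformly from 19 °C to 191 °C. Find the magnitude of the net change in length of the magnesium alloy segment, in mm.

With the walls removed the bar would change length by δ_free = Σ αᵢΔT Lᵢ = 17.1×10⁻⁶×172×625 + 27×10⁻⁶×172×625 = 4.741 mm.
The rigid supports impose zero overall length change; the single axial force P common to all segments must satisfy P Σ Lᵢ/(AᵢEᵢ) = δ_free.
The series flexibility is Σ Lᵢ/(AᵢEᵢ) = 625/(2200×192×10³) + 625/(475×45×10³) = 3.072×10⁻⁵ mm/N.
Hence P = δ_free / Σ(L/AE) = 4.741/3.072×10⁻⁵ = 154.3 kN (compressive).
For the magnesium alloy segment, free thermal change = 27×10⁻⁶×172×625 = 2.902 mm and elastic change from P = 154300×625/(475×45×10³) = 4.512 mm; these oppose, so the net change is 1.61 mm (segment shortens).

|ΔL| ≈ 1.61 mm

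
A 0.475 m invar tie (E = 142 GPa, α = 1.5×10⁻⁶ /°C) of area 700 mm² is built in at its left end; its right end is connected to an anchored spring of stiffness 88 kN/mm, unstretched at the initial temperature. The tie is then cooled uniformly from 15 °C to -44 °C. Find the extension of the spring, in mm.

δ ≈ 0.0296 mm

Free thermal contraction: δ_free = αΔT L = 1.5×10⁻⁶ × 59 × 475 = 0.04204 mm.
With a force P in the spring, the elastic change of the tie is PL/(AE) and that of the spring is P/k; compatibility requires their sum to equal δ_free.
P [ L/(AE) + 1/k ] = δ_free → P [ 475/(700×142×10³) + 1/(88×10³) ] = 0.04204.
P = 0.04204 / 1.614×10⁻⁵ = 2604 N.
Spring extension = P/k = 2604/(88×10³) = 0.02959 mm.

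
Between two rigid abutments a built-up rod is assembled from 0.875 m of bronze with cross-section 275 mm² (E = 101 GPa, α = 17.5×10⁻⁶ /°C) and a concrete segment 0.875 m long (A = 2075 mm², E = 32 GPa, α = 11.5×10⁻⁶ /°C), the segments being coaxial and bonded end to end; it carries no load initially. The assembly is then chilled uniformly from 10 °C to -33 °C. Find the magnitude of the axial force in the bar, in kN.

P ≈ 24.4 kN (tensile)

If the supports were absent, the total length change would be Σ αᵢΔT Lᵢ = 17.5×10⁻⁶×43×875 + 11.5×10⁻⁶×43×875 = 1.091 mm.
Since the ends are fixed, an axial force P builds up, equal in every segment, with P · Σ Lᵢ/(AᵢEᵢ) = δ_free.
Σ Lᵢ/(AᵢEᵢ) = 875/(275×101×10³) + 875/(2075×32×10³) = 4.468×10⁻⁵ mm/N.
P = 1.091 / 4.468×10⁻⁵ = 24420 N = 24.42 kN, tensile.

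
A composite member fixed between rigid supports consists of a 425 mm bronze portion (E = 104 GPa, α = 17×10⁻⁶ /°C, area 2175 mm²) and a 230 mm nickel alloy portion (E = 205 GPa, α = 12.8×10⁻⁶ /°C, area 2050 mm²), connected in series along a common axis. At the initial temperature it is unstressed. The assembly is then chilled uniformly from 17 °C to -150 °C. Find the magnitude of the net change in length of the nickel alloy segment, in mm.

Free thermal contraction of the whole bar: Σ αᵢΔT Lᵢ = 17×10⁻⁶×167×425 + 12.8×10⁻⁶×167×230 = 1.698 mm.
The rigid supports impose zero overall length change; the single axial force P common to all segments must satisfy P Σ Lᵢ/(AᵢEᵢ) = δ_free.
Σ Lᵢ/(AᵢEᵢ) = 425/(2175×104×10³) + 230/(2050×205×10³) = 2.426×10⁻⁶ mm/N.
Hence P = δ_free / Σ(L/AE) = 1.698/2.426×10⁻⁶ = 700 kN (tensile).
For the nickel alloy segment, free thermal change = 12.8×10⁻⁶×167×230 = 0.4916 mm and elastic change from P = 700000×230/(2050×205×10³) = 0.3831 mm; these oppose, so the net change is 0.109 mm (segment shortens).

|ΔL| ≈ 0.109 mm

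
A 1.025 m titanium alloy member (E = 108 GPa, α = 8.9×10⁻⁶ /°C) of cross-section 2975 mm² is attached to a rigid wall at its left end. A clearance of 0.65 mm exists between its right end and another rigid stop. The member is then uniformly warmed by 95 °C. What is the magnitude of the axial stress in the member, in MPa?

σ ≈ 22.8 MPa (compressive)

Unrestrained expansion: δ_free = αΔT L = 8.9×10⁻⁶ × 95 × 1025 = 0.8666 mm.
This exceeds the 0.65 mm gap, so the wall pushes back. The portion of expansion that must be recovered elastically is δ_free − gap = 0.8666 − 0.65 = 0.2166 mm.
That suppressed elongation corresponds to σ = E·Δ/L = 108×10³ × 0.2166/1025 = 22.83 MPa.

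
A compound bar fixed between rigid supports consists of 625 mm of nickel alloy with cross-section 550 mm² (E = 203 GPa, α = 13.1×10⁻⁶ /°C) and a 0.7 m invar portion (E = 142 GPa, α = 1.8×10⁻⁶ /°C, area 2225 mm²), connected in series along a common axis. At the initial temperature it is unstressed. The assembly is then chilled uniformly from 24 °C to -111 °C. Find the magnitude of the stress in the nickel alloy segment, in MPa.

Free thermal contraction of the whole bar: Σ αᵢΔT Lᵢ = 13.1×10⁻⁶×135×625 + 1.8×10⁻⁶×135×700 = 1.275 mm.
Since the ends are fixed, an axial force P builds up, equal in every segment, with P · Σ Lᵢ/(AᵢEᵢ) = δ_free.
Σ Lᵢ/(AᵢEᵢ) = 625/(550×203×10³) + 700/(2225×142×10³) = 7.813×10⁻⁶ mm/N.
P = 1.275 / 7.813×10⁻⁶ = 163200 N = 163.2 kN, tensile.
σ_{nickel alloy} = P / A = 163200 / 550 = 296.8 MPa.

σ ≈ 297 MPa (tensile)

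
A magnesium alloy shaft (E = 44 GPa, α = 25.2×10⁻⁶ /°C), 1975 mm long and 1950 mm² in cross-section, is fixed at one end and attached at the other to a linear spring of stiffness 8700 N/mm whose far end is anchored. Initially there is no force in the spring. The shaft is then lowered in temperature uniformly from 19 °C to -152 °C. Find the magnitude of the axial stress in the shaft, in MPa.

σ ≈ 31.6 MPa (tensile)

The unrestrained thermal change is αΔT L = 25.2×10⁻⁶ × 171 × 1975 = 8.511 mm.
With a force P in the spring, the elastic change of the shaft is PL/(AE) and that of the spring is P/k; compatibility requires their sum to equal δ_free.
So P = δ_free / [L/(AE) + 1/k] = 8.511 / [ 1975/(1950×44×10³) + 1/(8700) ].
P = 8.511 / 0.000138 = 61690 N.
σ = P/A = 61690/1950 = 31.64 MPa.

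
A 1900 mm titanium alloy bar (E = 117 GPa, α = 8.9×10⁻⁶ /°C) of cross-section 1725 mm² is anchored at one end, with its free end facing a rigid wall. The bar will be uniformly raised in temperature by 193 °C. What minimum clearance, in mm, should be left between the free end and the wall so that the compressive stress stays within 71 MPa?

With no wall the bar would lengthen by αΔT L = 8.9×10⁻⁶ × 193 × 1900 = 3.264 mm.
At the allowable stress the elastic shortening the wall may impose is σL/E = 71 × 1900 / (117×10³) = 1.153 mm.
So the gap has to take up the difference, g_min = δ_free − σL/E = 3.264 − 1.153 = 2.111 mm.

g ≈ 2.11 mm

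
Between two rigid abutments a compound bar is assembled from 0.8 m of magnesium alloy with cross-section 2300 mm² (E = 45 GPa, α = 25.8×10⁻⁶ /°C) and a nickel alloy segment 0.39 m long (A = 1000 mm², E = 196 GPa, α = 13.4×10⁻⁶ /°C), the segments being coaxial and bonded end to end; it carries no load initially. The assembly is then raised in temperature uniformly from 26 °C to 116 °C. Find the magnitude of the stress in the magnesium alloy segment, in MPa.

Free thermal expansion of the whole bar: Σ αᵢΔT Lᵢ = 25.8×10⁻⁶×90×800 + 13.4×10⁻⁶×90×390 = 2.328 mm.
Since the ends are fixed, an axial force P builds up, equal in every segment, with P · Σ Lᵢ/(AᵢEᵢ) = δ_free.
The series flexibility is Σ Lᵢ/(AᵢEᵢ) = 800/(2300×45×10³) + 390/(1000×196×10³) = 9.719×10⁻⁶ mm/N.
Hence P = δ_free / Σ(L/AE) = 2.328/9.719×10⁻⁶ = 239.5 kN (compressive).
σ_{magnesium alloy} = P / A = 239500 / 2300 = 104.1 MPa.

σ ≈ 104 MPa (compressive)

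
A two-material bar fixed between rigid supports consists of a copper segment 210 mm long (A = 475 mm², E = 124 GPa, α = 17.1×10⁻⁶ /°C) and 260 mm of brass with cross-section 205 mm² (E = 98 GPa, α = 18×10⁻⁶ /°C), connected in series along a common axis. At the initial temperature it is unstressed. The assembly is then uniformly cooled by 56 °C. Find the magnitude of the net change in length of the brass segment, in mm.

Free thermal contraction of the whole bar: Σ αᵢΔT Lᵢ = 17.1×10⁻⁶×56×210 + 18×10⁻⁶×56×260 = 0.4632 mm.
The rigid supports impose zero overall length change; the single axial force P common to all segments must satisfy P Σ Lᵢ/(AᵢEᵢ) = δ_free.
The series flexibility is Σ Lᵢ/(AᵢEᵢ) = 210/(475×124×10³) + 260/(205×98×10³) = 1.651×10⁻⁵ mm/N.
So P = 0.4632 / 1.651×10⁻⁵ = 28.06 kN, tensile.
For the brass segment, free thermal change = 18×10⁻⁶×56×260 = 0.2621 mm and elastic change from P = 28060×260/(205×98×10³) = 0.3631 mm; these oppose, so the net change is 0.101 mm (segment lengthens).

|ΔL| ≈ 0.101 mm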